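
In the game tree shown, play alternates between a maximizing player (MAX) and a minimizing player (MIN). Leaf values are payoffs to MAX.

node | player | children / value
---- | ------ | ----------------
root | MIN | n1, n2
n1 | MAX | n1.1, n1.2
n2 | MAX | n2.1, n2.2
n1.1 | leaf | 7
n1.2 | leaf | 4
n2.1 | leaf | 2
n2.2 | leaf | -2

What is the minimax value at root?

2

n1 (MAX): max(7, 4) = 7
n2 (MAX): max(2, -2) = 2
root (MIN): min(7, 2) = 2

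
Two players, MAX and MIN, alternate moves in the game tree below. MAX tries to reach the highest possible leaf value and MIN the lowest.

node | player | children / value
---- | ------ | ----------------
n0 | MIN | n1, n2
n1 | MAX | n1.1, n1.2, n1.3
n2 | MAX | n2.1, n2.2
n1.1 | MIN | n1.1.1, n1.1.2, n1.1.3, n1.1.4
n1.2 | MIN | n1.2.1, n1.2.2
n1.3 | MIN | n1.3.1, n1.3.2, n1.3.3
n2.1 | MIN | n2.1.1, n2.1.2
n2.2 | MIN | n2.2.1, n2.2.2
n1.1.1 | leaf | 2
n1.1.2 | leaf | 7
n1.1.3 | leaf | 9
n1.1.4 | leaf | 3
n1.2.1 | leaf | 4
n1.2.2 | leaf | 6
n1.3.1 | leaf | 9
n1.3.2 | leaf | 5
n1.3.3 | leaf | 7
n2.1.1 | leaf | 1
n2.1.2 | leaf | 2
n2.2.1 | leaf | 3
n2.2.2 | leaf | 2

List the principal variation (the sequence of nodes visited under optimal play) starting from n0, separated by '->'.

n0 -> n2 -> n2.2 -> n2.2.2

n1.1 (MIN): min(2, 7, 9, 3) = 2
n1.2 (MIN): min(4, 6) = 4
n1.3 (MIN): min(9, 5, 7) = 5
n1 (MAX): max(2, 4, 5) = 5
n2.1 (MIN): min(1, 2) = 1
n2.2 (MIN): min(3, 2) = 2
n2 (MAX): max(1, 2) = 2
n0 (MIN): min(5, 2) = 2
At n0, MIN picks n2 (lowest: 2).
At n2, MAX picks n2.2 (highest: 2).
At n2.2, MIN picks n2.2.2 (lowest: 2).
Terminal value 2.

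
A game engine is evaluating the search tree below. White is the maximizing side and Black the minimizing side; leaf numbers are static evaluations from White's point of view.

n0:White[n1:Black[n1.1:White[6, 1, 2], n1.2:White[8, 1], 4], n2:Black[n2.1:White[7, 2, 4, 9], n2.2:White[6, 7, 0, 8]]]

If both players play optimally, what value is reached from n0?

n1.1 (White): max(6, 1, 2) = 6
n1.2 (White): max(8, 1) = 8
n1 (Black): min(6, 8, 4) = 4
n2.1 (White): max(7, 2, 4, 9) = 9
n2.2 (White): max(6, 7, 0, 8) = 8
n2 (Black): min(9, 8) = 8
n0 (White): max(4, 8) = 8

8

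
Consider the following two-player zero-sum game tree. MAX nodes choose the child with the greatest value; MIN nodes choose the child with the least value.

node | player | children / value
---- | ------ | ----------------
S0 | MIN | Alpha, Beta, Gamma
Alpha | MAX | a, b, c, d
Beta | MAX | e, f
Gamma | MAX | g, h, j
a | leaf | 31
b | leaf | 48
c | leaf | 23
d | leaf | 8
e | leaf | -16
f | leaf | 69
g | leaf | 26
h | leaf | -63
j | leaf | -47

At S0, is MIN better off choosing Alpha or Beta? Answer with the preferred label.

Alpha

Alpha (MAX): max(31, 48, 23, 8) = 48
Beta (MAX): max(-16, 69) = 69
MIN prefers the lower value; Alpha=48, Beta=69. Alpha is better since 48 < 69.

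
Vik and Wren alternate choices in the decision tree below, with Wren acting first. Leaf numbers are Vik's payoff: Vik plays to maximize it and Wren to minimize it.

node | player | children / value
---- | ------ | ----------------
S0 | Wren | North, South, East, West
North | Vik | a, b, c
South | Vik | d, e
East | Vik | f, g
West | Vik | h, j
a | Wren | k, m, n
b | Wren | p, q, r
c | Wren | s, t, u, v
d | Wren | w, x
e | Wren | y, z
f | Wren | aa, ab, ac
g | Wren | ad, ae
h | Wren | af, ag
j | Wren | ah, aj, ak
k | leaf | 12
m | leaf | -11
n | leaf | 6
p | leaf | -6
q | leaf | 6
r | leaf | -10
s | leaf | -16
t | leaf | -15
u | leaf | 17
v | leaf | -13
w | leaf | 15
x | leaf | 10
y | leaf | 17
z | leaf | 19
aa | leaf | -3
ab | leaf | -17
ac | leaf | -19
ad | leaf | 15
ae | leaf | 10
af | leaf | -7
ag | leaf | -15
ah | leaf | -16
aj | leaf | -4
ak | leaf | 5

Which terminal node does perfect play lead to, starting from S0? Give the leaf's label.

a (Wren): min(12, -11, 6) = -11
b (Wren): min(-6, 6, -10) = -10
c (Wren): min(-16, -15, 17, -13) = -16
North (Vik): max(-11, -10, -16) = -10
d (Wren): min(15, 10) = 10
e (Wren): min(17, 19) = 17
South (Vik): max(10, 17) = 17
f (Wren): min(-3, -17, -19) = -19
g (Wren): min(15, 10) = 10
East (Vik): max(-19, 10) = 10
h (Wren): min(-7, -15) = -15
j (Wren): min(-16, -4, 5) = -16
West (Vik): max(-15, -16) = -15
S0 (Wren): min(-10, 17, 10, -15) = -15
At S0, Wren picks West (lowest: -15).
At West, Vik picks h (highest: -15).
At h, Wren picks ag (lowest: -15).
Terminal value -15.

ag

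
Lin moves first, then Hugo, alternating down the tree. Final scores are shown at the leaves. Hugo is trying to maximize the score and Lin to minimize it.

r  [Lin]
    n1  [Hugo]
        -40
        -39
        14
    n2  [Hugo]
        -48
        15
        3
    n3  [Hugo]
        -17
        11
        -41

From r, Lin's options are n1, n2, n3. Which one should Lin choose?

n1 (Hugo): max(-40, -39, 14) = 14
n2 (Hugo): max(-48, 15, 3) = 15
n3 (Hugo): max(-17, 11, -41) = 11
r (Lin): min(14, 15, 11) = 11
Lin at r wants the lowest of {n1=14, n2=15, n3=11}, so chooses n3.

n3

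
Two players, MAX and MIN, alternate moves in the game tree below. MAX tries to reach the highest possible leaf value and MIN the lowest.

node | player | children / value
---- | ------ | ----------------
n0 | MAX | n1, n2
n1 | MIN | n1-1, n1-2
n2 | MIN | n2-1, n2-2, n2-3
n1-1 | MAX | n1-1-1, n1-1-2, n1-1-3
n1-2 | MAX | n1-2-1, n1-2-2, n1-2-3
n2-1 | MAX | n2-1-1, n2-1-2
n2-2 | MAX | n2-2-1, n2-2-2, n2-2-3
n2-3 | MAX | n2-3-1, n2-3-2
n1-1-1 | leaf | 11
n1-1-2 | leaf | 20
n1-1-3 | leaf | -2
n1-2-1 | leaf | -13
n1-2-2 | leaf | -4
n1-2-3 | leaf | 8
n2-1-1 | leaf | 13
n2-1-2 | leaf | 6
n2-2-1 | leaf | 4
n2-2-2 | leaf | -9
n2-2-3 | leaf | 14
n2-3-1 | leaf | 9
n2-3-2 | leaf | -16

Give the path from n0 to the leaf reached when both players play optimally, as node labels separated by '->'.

n0 -> n2 -> n2-3 -> n2-3-1

n1-1 (MAX): max(11, 20, -2) = 20
n1-2 (MAX): max(-13, -4, 8) = 8
n1 (MIN): min(20, 8) = 8
n2-1 (MAX): max(13, 6) = 13
n2-2 (MAX): max(4, -9, 14) = 14
n2-3 (MAX): max(9, -16) = 9
n2 (MIN): min(13, 14, 9) = 9
n0 (MAX): max(8, 9) = 9
At n0, MAX picks n2 (highest: 9).
At n2, MIN picks n2-3 (lowest: 9).
At n2-3, MAX picks n2-3-1 (highest: 9).
Terminal value 9.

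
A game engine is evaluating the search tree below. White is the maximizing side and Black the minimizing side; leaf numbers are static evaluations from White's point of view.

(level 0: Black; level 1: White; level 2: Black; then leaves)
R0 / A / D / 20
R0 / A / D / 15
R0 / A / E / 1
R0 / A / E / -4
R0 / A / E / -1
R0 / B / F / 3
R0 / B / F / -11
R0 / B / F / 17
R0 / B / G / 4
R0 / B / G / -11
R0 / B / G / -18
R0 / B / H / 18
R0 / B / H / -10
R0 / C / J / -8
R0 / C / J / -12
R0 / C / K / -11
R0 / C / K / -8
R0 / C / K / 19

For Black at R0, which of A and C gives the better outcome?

C

D (Black): min(20, 15) = 15
E (Black): min(1, -4, -1) = -4
A (White): max(15, -4) = 15
J (Black): min(-8, -12) = -12
K (Black): min(-11, -8, 19) = -11
C (White): max(-12, -11) = -11
Black prefers the lower value; A=15, C=-11. C is better since -11 < 15.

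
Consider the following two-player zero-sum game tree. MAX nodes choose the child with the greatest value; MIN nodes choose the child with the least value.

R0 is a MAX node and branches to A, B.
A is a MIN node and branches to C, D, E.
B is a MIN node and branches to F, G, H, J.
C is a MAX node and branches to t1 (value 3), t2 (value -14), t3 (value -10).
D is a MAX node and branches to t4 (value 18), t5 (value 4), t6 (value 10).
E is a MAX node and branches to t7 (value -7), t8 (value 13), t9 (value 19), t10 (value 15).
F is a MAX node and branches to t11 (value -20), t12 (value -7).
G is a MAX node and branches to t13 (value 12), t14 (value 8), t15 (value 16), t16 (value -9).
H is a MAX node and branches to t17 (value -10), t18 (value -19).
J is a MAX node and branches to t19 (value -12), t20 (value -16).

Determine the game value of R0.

C (MAX): max(3, -14, -10) = 3
D (MAX): max(18, 4, 10) = 18
E (MAX): max(-7, 13, 19, 15) = 19
A (MIN): min(3, 18, 19) = 3
F (MAX): max(-20, -7) = -7
G (MAX): max(12, 8, 16, -9) = 16
H (MAX): max(-10, -19) = -10
J (MAX): max(-12, -16) = -12
B (MIN): min(-7, 16, -10, -12) = -12
R0 (MAX): max(3, -12) = 3

3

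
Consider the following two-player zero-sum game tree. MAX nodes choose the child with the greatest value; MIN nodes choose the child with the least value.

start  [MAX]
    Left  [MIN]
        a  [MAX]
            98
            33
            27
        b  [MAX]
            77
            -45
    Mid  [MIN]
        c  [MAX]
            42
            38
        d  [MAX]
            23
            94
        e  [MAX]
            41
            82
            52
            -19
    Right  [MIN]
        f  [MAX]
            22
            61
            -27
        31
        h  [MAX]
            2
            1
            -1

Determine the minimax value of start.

a (MAX): max(98, 33, 27) = 98
b (MAX): max(77, -45) = 77
Left (MIN): min(98, 77) = 77
c (MAX): max(42, 38) = 42
d (MAX): max(23, 94) = 94
e (MAX): max(41, 82, 52, -19) = 82
Mid (MIN): min(42, 94, 82) = 42
f (MAX): max(22, 61, -27) = 61
h (MAX): max(2, 1, -1) = 2
Right (MIN): min(61, 31, 2) = 2
start (MAX): max(77, 42, 2) = 77

77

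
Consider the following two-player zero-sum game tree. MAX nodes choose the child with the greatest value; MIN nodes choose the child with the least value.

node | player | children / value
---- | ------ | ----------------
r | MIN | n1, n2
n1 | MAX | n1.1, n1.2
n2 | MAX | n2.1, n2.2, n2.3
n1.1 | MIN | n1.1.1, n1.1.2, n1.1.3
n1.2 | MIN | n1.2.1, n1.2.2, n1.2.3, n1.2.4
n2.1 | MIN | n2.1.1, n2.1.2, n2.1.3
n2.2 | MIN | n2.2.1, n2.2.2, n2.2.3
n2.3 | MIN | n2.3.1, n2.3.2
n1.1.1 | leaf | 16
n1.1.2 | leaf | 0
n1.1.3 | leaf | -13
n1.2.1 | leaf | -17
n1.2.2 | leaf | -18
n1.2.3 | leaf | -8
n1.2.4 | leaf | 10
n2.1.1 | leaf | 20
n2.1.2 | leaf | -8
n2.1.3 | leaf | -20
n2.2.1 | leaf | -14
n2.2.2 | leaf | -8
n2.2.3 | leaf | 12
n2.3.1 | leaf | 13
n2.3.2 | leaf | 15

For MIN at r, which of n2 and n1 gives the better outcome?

n2.1 (MIN): min(20, -8, -20) = -20
n2.2 (MIN): min(-14, -8, 12) = -14
n2.3 (MIN): min(13, 15) = 13
n2 (MAX): max(-20, -14, 13) = 13
n1.1 (MIN): min(16, 0, -13) = -13
n1.2 (MIN): min(-17, -18, -8, 10) = -18
n1 (MAX): max(-13, -18) = -13
MIN prefers the lower value; n2=13, n1=-13. n1 is better since -13 < 13.

n1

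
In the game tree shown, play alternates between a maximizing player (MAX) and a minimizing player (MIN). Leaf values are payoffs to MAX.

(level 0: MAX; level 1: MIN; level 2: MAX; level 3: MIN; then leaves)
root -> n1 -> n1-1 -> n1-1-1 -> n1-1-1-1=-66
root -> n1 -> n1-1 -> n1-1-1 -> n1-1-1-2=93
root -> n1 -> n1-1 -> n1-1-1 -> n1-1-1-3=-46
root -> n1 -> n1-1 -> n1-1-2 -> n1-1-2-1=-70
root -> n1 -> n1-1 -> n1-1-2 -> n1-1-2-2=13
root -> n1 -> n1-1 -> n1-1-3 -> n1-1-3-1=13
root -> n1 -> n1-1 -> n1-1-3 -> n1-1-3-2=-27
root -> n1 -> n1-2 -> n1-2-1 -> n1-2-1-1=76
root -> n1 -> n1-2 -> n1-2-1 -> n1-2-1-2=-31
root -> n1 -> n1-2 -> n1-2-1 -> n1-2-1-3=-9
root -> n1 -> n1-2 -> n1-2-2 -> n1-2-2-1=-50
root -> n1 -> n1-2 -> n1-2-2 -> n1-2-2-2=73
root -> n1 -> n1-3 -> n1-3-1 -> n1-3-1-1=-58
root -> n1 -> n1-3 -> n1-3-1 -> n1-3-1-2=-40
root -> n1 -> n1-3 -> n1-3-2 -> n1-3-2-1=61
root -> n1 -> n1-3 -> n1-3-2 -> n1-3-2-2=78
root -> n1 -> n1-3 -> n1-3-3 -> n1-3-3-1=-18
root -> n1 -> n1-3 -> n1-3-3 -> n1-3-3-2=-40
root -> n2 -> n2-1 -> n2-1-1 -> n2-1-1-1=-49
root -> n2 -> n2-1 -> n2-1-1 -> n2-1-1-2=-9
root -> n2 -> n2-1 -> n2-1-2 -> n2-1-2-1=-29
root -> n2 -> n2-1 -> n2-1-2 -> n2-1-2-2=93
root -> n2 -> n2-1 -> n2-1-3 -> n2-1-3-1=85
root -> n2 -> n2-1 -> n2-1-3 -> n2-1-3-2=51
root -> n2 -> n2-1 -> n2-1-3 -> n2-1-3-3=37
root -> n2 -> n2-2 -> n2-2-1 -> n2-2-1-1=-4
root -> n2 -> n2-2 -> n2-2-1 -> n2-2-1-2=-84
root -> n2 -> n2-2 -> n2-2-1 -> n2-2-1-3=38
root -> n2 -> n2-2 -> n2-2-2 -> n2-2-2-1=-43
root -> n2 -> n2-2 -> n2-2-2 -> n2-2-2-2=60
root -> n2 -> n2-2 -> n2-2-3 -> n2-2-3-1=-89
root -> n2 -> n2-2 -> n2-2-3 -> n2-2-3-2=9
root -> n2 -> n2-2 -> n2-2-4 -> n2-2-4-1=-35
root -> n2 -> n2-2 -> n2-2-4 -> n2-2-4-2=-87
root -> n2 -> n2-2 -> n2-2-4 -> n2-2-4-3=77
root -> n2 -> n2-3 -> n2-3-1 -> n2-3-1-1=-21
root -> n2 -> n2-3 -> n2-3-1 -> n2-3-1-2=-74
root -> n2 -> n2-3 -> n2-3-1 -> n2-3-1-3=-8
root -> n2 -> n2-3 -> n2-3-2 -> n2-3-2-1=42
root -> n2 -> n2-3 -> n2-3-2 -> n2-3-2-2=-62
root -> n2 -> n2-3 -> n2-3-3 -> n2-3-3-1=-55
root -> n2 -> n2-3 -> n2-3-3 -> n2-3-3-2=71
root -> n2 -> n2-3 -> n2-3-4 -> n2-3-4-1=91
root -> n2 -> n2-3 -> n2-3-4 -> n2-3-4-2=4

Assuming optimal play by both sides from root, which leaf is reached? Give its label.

n1-2-1-2

n1-1-1 (MIN): min(-66, 93, -46) = -66
n1-1-2 (MIN): min(-70, 13) = -70
n1-1-3 (MIN): min(13, -27) = -27
n1-1 (MAX): max(-66, -70, -27) = -27
n1-2-1 (MIN): min(76, -31, -9) = -31
n1-2-2 (MIN): min(-50, 73) = -50
n1-2 (MAX): max(-31, -50) = -31
n1-3-1 (MIN): min(-58, -40) = -58
n1-3-2 (MIN): min(61, 78) = 61
n1-3-3 (MIN): min(-18, -40) = -40
n1-3 (MAX): max(-58, 61, -40) = 61
n1 (MIN): min(-27, -31, 61) = -31
n2-1-1 (MIN): min(-49, -9) = -49
n2-1-2 (MIN): min(-29, 93) = -29
n2-1-3 (MIN): min(85, 51, 37) = 37
n2-1 (MAX): max(-49, -29, 37) = 37
n2-2-1 (MIN): min(-4, -84, 38) = -84
n2-2-2 (MIN): min(-43, 60) = -43
n2-2-3 (MIN): min(-89, 9) = -89
n2-2-4 (MIN): min(-35, -87, 77) = -87
n2-2 (MAX): max(-84, -43, -89, -87) = -43
n2-3-1 (MIN): min(-21, -74, -8) = -74
n2-3-2 (MIN): min(42, -62) = -62
n2-3-3 (MIN): min(-55, 71) = -55
n2-3-4 (MIN): min(91, 4) = 4
n2-3 (MAX): max(-74, -62, -55, 4) = 4
n2 (MIN): min(37, -43, 4) = -43
root (MAX): max(-31, -43) = -31
At root, MAX picks n1 (highest: -31).
At n1, MIN picks n1-2 (lowest: -31).
At n1-2, MAX picks n1-2-1 (highest: -31).
At n1-2-1, MIN picks n1-2-1-2 (lowest: -31).
Terminal value -31.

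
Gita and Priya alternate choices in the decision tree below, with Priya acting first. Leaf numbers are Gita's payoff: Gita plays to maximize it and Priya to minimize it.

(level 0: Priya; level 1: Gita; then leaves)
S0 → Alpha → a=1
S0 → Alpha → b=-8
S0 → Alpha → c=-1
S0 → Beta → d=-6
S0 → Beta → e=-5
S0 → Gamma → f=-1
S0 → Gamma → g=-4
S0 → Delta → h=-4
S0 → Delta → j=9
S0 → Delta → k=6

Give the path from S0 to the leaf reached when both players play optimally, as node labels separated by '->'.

S0 -> Beta -> e

Alpha (Gita): max(1, -8, -1) = 1
Beta (Gita): max(-6, -5) = -5
Gamma (Gita): max(-1, -4) = -1
Delta (Gita): max(-4, 9, 6) = 9
S0 (Priya): min(1, -5, -1, 9) = -5
At S0, Priya picks Beta (lowest: -5).
At Beta, Gita picks e (highest: -5).
Terminal value -5.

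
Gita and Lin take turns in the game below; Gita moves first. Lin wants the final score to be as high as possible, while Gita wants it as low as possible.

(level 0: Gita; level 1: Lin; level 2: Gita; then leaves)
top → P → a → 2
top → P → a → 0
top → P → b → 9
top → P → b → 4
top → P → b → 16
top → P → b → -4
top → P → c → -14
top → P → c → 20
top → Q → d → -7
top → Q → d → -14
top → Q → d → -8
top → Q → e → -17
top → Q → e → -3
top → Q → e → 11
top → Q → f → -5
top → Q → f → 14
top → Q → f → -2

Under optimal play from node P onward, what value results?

a (Gita): min(2, 0) = 0
b (Gita): min(9, 4, 16, -4) = -4
c (Gita): min(-14, 20) = -14
P (Lin): max(0, -4, -14) = 0

0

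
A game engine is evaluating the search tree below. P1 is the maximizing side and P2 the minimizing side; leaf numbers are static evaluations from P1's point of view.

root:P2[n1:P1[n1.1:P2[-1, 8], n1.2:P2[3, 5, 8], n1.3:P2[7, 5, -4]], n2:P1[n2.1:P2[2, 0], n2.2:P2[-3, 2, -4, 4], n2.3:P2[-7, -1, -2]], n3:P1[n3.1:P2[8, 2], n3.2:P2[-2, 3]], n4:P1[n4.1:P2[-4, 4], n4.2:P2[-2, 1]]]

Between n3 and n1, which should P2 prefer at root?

n3

n3.1 (P2): min(8, 2) = 2
n3.2 (P2): min(-2, 3) = -2
n3 (P1): max(2, -2) = 2
n1.1 (P2): min(-1, 8) = -1
n1.2 (P2): min(3, 5, 8) = 3
n1.3 (P2): min(7, 5, -4) = -4
n1 (P1): max(-1, 3, -4) = 3
P2 prefers the lower value; n3=2, n1=3. n3 is better since 2 < 3.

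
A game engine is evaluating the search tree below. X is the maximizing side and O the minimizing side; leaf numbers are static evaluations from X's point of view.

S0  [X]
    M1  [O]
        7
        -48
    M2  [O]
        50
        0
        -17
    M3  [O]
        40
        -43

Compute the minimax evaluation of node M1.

-48

M1 (O): min(7, -48) = -48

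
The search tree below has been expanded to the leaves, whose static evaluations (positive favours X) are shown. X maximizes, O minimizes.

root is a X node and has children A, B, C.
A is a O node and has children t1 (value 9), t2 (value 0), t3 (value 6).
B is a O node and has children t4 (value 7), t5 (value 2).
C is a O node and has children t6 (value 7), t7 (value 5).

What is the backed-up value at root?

A (O): min(9, 0, 6) = 0
B (O): min(7, 2) = 2
C (O): min(7, 5) = 5
root (X): max(0, 2, 5) = 5

5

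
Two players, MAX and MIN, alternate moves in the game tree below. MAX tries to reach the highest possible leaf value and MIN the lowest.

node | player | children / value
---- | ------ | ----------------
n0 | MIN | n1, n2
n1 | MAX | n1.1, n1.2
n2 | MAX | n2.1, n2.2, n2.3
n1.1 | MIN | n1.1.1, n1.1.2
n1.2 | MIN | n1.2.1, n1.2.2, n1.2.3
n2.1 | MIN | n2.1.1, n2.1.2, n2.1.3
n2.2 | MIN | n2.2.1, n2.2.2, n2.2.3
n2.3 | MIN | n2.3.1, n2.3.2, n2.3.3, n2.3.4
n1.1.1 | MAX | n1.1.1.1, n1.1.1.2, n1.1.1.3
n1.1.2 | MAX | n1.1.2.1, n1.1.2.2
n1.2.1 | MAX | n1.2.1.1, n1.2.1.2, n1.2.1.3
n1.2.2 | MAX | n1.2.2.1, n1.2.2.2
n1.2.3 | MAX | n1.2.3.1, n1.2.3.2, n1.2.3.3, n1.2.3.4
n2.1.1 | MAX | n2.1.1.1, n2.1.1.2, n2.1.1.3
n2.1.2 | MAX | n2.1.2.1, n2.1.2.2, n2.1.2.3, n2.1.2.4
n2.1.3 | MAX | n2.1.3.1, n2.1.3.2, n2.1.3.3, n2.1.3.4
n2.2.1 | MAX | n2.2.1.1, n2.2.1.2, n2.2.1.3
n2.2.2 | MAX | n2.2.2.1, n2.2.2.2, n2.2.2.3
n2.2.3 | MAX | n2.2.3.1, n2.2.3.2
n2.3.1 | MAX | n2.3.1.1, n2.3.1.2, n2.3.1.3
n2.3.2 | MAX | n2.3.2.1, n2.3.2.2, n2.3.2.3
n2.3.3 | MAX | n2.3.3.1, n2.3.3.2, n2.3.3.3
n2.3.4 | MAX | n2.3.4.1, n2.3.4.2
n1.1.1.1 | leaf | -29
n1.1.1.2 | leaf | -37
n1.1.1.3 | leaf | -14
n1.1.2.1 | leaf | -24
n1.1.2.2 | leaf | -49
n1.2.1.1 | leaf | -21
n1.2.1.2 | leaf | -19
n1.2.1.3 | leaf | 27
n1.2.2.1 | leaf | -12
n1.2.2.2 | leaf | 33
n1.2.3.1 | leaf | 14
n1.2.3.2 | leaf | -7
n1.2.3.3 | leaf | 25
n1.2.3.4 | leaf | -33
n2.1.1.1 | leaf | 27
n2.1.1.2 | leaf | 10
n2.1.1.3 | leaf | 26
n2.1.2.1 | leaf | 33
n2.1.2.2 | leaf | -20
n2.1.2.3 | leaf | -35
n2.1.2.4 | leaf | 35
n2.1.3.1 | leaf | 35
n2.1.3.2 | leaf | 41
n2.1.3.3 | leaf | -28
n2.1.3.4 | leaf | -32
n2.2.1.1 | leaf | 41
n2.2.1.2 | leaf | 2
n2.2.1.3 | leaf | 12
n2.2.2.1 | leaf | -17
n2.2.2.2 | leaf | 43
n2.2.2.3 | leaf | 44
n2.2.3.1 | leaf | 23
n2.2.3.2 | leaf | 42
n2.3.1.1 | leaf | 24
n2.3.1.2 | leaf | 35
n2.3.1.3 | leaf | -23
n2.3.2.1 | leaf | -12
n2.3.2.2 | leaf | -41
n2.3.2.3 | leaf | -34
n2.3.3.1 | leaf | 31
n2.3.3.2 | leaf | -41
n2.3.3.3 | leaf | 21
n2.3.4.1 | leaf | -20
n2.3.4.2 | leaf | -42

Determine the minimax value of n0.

n1.1.1 (MAX): max(-29, -37, -14) = -14
n1.1.2 (MAX): max(-24, -49) = -24
n1.1 (MIN): min(-14, -24) = -24
n1.2.1 (MAX): max(-21, -19, 27) = 27
n1.2.2 (MAX): max(-12, 33) = 33
n1.2.3 (MAX): max(14, -7, 25, -33) = 25
n1.2 (MIN): min(27, 33, 25) = 25
n1 (MAX): max(-24, 25) = 25
n2.1.1 (MAX): max(27, 10, 26) = 27
n2.1.2 (MAX): max(33, -20, -35, 35) = 35
n2.1.3 (MAX): max(35, 41, -28, -32) = 41
n2.1 (MIN): min(27, 35, 41) = 27
n2.2.1 (MAX): max(41, 2, 12) = 41
n2.2.2 (MAX): max(-17, 43, 44) = 44
n2.2.3 (MAX): max(23, 42) = 42
n2.2 (MIN): min(41, 44, 42) = 41
n2.3.1 (MAX): max(24, 35, -23) = 35
n2.3.2 (MAX): max(-12, -41, -34) = -12
n2.3.3 (MAX): max(31, -41, 21) = 31
n2.3.4 (MAX): max(-20, -42) = -20
n2.3 (MIN): min(35, -12, 31, -20) = -20
n2 (MAX): max(27, 41, -20) = 41
n0 (MIN): min(25, 41) = 25

25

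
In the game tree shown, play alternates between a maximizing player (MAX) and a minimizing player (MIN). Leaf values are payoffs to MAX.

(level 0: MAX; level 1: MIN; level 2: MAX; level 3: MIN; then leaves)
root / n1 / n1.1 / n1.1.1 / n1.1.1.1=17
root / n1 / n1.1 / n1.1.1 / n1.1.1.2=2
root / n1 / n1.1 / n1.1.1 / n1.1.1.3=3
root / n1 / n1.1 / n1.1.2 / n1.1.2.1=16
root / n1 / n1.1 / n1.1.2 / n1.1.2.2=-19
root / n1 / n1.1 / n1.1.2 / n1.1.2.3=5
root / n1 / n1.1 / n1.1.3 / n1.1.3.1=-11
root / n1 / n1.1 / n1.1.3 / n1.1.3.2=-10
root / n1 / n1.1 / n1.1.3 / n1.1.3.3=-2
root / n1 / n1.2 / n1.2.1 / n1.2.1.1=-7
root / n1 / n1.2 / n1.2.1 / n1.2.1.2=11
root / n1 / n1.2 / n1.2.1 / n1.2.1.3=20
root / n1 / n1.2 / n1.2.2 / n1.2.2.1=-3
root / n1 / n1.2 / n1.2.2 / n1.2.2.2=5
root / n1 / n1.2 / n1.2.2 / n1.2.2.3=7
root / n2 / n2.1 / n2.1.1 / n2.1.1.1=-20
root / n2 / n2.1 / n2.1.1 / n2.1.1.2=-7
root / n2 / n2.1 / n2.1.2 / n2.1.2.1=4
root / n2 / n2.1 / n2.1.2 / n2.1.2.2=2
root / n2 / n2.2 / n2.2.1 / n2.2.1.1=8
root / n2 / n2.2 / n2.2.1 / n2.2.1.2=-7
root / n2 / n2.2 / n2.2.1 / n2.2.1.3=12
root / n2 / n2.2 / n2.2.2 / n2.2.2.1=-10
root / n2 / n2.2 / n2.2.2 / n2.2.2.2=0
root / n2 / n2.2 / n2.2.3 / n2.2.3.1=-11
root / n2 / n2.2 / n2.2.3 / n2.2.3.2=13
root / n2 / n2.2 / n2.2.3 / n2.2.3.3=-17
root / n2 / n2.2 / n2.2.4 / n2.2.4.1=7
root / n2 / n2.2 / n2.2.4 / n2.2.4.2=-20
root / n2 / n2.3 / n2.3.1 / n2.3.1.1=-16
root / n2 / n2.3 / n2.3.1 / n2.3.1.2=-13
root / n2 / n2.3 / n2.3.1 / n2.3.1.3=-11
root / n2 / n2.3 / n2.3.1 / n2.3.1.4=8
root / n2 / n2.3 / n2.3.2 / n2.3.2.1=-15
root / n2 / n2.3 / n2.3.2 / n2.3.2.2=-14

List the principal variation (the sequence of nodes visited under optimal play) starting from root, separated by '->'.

root -> n1 -> n1.2 -> n1.2.2 -> n1.2.2.1

n1.1.1 (MIN): min(17, 2, 3) = 2
n1.1.2 (MIN): min(16, -19, 5) = -19
n1.1.3 (MIN): min(-11, -10, -2) = -11
n1.1 (MAX): max(2, -19, -11) = 2
n1.2.1 (MIN): min(-7, 11, 20) = -7
n1.2.2 (MIN): min(-3, 5, 7) = -3
n1.2 (MAX): max(-7, -3) = -3
n1 (MIN): min(2, -3) = -3
n2.1.1 (MIN): min(-20, -7) = -20
n2.1.2 (MIN): min(4, 2) = 2
n2.1 (MAX): max(-20, 2) = 2
n2.2.1 (MIN): min(8, -7, 12) = -7
n2.2.2 (MIN): min(-10, 0) = -10
n2.2.3 (MIN): min(-11, 13, -17) = -17
n2.2.4 (MIN): min(7, -20) = -20
n2.2 (MAX): max(-7, -10, -17, -20) = -7
n2.3.1 (MIN): min(-16, -13, -11, 8) = -16
n2.3.2 (MIN): min(-15, -14) = -15
n2.3 (MAX): max(-16, -15) = -15
n2 (MIN): min(2, -7, -15) = -15
root (MAX): max(-3, -15) = -3
At root, MAX picks n1 (highest: -3).
At n1, MIN picks n1.2 (lowest: -3).
At n1.2, MAX picks n1.2.2 (highest: -3).
At n1.2.2, MIN picks n1.2.2.1 (lowest: -3).
Terminal value -3.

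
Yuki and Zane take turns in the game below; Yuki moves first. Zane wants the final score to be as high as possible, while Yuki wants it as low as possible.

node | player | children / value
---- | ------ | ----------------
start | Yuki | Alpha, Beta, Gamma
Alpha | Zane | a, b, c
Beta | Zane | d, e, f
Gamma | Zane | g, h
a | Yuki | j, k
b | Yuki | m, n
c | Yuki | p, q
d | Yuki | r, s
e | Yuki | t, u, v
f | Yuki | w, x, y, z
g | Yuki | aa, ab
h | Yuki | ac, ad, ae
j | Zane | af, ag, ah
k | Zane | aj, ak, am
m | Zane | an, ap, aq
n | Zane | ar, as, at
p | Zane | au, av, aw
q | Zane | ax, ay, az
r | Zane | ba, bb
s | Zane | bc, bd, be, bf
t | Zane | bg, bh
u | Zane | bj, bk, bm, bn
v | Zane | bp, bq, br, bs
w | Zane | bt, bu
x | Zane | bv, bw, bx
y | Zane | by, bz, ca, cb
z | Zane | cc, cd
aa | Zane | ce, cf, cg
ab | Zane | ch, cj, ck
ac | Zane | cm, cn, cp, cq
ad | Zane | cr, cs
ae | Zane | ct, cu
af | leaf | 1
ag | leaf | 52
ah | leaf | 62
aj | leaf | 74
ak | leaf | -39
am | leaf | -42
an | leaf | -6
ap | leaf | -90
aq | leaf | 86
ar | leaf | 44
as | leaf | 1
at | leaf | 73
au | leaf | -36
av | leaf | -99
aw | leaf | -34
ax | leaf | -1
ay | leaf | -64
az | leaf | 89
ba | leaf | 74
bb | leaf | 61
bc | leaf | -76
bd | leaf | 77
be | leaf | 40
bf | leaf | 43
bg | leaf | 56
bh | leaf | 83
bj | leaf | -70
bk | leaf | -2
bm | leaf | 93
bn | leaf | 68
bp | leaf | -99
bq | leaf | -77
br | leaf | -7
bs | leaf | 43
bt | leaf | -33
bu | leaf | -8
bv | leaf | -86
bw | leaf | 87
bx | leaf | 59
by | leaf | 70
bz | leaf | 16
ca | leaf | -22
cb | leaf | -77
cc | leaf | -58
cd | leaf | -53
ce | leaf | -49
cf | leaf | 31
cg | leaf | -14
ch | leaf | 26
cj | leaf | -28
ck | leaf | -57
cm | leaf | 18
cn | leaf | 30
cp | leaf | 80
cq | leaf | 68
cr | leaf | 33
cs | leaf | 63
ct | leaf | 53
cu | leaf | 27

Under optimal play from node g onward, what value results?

aa (Zane): max(-49, 31, -14) = 31
ab (Zane): max(26, -28, -57) = 26
g (Yuki): min(31, 26) = 26

26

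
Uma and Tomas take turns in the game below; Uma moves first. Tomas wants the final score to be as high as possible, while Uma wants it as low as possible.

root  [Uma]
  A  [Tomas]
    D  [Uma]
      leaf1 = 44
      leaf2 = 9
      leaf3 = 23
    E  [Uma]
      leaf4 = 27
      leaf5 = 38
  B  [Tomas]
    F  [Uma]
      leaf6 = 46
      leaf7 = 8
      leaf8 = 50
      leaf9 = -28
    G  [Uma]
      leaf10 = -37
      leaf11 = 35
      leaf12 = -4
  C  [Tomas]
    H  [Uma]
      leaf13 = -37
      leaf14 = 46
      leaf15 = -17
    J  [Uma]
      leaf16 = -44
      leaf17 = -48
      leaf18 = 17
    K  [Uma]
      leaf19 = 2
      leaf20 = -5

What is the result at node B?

F (Uma): min(46, 8, 50, -28) = -28
G (Uma): min(-37, 35, -4) = -37
B (Tomas): max(-28, -37) = -28

-28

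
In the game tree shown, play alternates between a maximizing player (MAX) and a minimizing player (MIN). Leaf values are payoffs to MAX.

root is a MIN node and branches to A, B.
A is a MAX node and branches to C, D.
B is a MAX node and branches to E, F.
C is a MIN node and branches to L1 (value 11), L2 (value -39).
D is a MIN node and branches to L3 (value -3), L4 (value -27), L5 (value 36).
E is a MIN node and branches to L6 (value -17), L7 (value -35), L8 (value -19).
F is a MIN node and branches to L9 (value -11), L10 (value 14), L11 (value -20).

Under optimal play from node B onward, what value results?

-20

E (MIN): min(-17, -35, -19) = -35
F (MIN): min(-11, 14, -20) = -20
B (MAX): max(-35, -20) = -20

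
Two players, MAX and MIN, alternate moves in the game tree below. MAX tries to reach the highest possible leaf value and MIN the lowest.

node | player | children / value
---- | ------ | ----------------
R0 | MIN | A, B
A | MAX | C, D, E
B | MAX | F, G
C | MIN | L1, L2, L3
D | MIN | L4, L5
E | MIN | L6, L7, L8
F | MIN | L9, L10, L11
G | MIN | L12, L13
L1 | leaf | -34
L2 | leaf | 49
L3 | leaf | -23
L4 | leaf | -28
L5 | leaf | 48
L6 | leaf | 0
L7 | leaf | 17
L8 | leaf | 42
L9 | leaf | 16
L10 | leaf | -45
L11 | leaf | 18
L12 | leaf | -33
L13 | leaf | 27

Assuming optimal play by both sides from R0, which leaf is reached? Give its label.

C (MIN): min(-34, 49, -23) = -34
D (MIN): min(-28, 48) = -28
E (MIN): min(0, 17, 42) = 0
A (MAX): max(-34, -28, 0) = 0
F (MIN): min(16, -45, 18) = -45
G (MIN): min(-33, 27) = -33
B (MAX): max(-45, -33) = -33
R0 (MIN): min(0, -33) = -33
At R0, MIN picks B (lowest: -33).
At B, MAX picks G (highest: -33).
At G, MIN picks L12 (lowest: -33).
Terminal value -33.

L12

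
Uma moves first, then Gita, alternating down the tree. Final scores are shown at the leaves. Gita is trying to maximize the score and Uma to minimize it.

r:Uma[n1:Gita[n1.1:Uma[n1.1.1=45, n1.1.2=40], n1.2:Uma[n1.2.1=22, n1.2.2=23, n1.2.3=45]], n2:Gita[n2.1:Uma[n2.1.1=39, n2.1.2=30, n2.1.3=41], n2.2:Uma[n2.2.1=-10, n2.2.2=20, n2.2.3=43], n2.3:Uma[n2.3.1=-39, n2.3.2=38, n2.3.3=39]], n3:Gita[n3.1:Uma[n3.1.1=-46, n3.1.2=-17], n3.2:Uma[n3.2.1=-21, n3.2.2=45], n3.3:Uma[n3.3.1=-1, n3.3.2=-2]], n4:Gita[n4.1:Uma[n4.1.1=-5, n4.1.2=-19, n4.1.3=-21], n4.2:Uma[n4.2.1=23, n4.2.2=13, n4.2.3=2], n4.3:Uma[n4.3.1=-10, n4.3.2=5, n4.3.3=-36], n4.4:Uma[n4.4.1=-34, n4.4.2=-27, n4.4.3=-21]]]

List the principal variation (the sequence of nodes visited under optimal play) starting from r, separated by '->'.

r -> n3 -> n3.3 -> n3.3.2

n1.1 (Uma): min(45, 40) = 40
n1.2 (Uma): min(22, 23, 45) = 22
n1 (Gita): max(40, 22) = 40
n2.1 (Uma): min(39, 30, 41) = 30
n2.2 (Uma): min(-10, 20, 43) = -10
n2.3 (Uma): min(-39, 38, 39) = -39
n2 (Gita): max(30, -10, -39) = 30
n3.1 (Uma): min(-46, -17) = -46
n3.2 (Uma): min(-21, 45) = -21
n3.3 (Uma): min(-1, -2) = -2
n3 (Gita): max(-46, -21, -2) = -2
n4.1 (Uma): min(-5, -19, -21) = -21
n4.2 (Uma): min(23, 13, 2) = 2
n4.3 (Uma): min(-10, 5, -36) = -36
n4.4 (Uma): min(-34, -27, -21) = -34
n4 (Gita): max(-21, 2, -36, -34) = 2
r (Uma): min(40, 30, -2, 2) = -2
At r, Uma picks n3 (lowest: -2).
At n3, Gita picks n3.3 (highest: -2).
At n3.3, Uma picks n3.3.2 (lowest: -2).
Terminal value -2.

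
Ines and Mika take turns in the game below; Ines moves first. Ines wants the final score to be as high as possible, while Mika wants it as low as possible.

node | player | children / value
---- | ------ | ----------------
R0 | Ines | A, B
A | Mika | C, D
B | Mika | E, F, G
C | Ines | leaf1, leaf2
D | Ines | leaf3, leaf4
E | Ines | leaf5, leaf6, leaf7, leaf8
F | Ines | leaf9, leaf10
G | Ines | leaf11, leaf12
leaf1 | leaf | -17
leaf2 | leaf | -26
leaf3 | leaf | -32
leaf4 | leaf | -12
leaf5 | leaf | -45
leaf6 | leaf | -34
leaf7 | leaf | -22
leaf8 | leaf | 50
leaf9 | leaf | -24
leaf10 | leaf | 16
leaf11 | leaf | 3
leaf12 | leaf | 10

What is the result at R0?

C (Ines): max(-17, -26) = -17
D (Ines): max(-32, -12) = -12
A (Mika): min(-17, -12) = -17
E (Ines): max(-45, -34, -22, 50) = 50
F (Ines): max(-24, 16) = 16
G (Ines): max(3, 10) = 10
B (Mika): min(50, 16, 10) = 10
R0 (Ines): max(-17, 10) = 10

10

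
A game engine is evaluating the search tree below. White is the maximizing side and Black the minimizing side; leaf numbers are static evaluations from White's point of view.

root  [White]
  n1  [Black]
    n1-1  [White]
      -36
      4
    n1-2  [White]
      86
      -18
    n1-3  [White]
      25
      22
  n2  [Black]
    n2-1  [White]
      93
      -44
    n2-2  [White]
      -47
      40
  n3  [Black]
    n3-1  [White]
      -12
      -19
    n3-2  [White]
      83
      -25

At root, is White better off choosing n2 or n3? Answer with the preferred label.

n2

n2-1 (White): max(93, -44) = 93
n2-2 (White): max(-47, 40) = 40
n2 (Black): min(93, 40) = 40
n3-1 (White): max(-12, -19) = -12
n3-2 (White): max(83, -25) = 83
n3 (Black): min(-12, 83) = -12
White prefers the higher value; n2=40, n3=-12. n2 is better since 40 > -12.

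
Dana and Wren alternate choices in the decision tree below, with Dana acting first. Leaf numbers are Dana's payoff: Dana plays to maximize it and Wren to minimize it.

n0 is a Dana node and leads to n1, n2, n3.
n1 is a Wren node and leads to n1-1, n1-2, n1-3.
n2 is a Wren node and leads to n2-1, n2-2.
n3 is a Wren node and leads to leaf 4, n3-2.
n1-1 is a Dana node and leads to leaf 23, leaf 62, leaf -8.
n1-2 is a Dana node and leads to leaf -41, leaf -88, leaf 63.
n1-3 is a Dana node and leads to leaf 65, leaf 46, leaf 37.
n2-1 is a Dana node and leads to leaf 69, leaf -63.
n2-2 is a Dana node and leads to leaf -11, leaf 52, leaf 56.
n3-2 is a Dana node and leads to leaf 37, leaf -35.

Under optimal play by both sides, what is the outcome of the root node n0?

n1-1 (Dana): max(23, 62, -8) = 62
n1-2 (Dana): max(-41, -88, 63) = 63
n1-3 (Dana): max(65, 46, 37) = 65
n1 (Wren): min(62, 63, 65) = 62
n2-1 (Dana): max(69, -63) = 69
n2-2 (Dana): max(-11, 52, 56) = 56
n2 (Wren): min(69, 56) = 56
n3-2 (Dana): max(37, -35) = 37
n3 (Wren): min(4, 37) = 4
n0 (Dana): max(62, 56, 4) = 62

62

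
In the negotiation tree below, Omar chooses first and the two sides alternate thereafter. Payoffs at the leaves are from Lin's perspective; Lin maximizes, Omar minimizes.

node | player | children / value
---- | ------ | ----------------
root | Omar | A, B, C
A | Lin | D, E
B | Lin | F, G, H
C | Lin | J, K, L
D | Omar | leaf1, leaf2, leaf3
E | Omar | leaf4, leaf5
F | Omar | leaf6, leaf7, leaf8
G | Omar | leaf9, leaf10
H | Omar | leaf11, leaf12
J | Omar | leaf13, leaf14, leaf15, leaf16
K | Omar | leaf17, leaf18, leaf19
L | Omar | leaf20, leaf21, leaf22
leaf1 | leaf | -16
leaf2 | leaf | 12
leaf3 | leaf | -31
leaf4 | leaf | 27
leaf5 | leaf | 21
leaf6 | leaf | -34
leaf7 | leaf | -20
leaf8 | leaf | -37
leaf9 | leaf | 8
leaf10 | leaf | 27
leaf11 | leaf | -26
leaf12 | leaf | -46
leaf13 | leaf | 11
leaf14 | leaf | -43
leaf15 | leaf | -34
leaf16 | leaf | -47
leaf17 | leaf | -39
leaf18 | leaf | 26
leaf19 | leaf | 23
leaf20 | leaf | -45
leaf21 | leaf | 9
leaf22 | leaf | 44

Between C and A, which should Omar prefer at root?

J (Omar): min(11, -43, -34, -47) = -47
K (Omar): min(-39, 26, 23) = -39
L (Omar): min(-45, 9, 44) = -45
C (Lin): max(-47, -39, -45) = -39
D (Omar): min(-16, 12, -31) = -31
E (Omar): min(27, 21) = 21
A (Lin): max(-31, 21) = 21
Omar prefers the lower value; C=-39, A=21. C is better since -39 < 21.

C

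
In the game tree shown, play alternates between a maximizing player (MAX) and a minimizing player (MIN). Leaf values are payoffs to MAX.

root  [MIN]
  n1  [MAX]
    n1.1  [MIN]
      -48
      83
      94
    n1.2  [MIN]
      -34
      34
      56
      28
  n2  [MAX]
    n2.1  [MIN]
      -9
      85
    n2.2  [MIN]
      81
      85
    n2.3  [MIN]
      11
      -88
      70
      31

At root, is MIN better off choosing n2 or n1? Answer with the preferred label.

n2.1 (MIN): min(-9, 85) = -9
n2.2 (MIN): min(81, 85) = 81
n2.3 (MIN): min(11, -88, 70, 31) = -88
n2 (MAX): max(-9, 81, -88) = 81
n1.1 (MIN): min(-48, 83, 94) = -48
n1.2 (MIN): min(-34, 34, 56, 28) = -34
n1 (MAX): max(-48, -34) = -34
MIN prefers the lower value; n2=81, n1=-34. n1 is better since -34 < 81.

n1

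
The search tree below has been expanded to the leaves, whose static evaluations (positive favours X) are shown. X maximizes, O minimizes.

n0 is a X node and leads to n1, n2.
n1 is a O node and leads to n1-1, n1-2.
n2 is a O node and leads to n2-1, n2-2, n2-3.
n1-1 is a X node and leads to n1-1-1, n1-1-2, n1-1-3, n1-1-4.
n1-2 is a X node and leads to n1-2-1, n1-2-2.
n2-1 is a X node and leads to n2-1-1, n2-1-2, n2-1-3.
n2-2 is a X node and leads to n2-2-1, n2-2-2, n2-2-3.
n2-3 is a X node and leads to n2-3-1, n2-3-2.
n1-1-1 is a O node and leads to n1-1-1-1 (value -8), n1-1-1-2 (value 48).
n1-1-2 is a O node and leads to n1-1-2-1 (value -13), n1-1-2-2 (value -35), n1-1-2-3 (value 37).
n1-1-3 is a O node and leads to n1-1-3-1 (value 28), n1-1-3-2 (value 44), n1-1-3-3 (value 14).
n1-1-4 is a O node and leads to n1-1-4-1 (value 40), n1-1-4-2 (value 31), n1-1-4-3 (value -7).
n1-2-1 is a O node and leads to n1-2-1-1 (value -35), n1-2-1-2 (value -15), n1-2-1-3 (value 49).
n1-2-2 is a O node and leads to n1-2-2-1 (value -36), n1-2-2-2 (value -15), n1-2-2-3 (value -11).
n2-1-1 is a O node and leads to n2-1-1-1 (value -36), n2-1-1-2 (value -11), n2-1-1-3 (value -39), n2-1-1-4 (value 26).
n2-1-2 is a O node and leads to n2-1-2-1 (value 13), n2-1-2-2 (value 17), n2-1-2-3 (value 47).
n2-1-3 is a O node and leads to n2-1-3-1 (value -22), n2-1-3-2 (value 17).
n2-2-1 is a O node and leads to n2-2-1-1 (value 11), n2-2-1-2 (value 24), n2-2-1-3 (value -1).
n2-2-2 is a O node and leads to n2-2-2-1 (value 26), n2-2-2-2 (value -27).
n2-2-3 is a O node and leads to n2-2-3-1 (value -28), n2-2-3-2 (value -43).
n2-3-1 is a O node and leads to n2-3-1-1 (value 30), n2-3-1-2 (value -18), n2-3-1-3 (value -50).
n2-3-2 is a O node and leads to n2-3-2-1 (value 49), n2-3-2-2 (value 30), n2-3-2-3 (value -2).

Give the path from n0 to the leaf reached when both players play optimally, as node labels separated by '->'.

n1-1-1 (O): min(-8, 48) = -8
n1-1-2 (O): min(-13, -35, 37) = -35
n1-1-3 (O): min(28, 44, 14) = 14
n1-1-4 (O): min(40, 31, -7) = -7
n1-1 (X): max(-8, -35, 14, -7) = 14
n1-2-1 (O): min(-35, -15, 49) = -35
n1-2-2 (O): min(-36, -15, -11) = -36
n1-2 (X): max(-35, -36) = -35
n1 (O): min(14, -35) = -35
n2-1-1 (O): min(-36, -11, -39, 26) = -39
n2-1-2 (O): min(13, 17, 47) = 13
n2-1-3 (O): min(-22, 17) = -22
n2-1 (X): max(-39, 13, -22) = 13
n2-2-1 (O): min(11, 24, -1) = -1
n2-2-2 (O): min(26, -27) = -27
n2-2-3 (O): min(-28, -43) = -43
n2-2 (X): max(-1, -27, -43) = -1
n2-3-1 (O): min(30, -18, -50) = -50
n2-3-2 (O): min(49, 30, -2) = -2
n2-3 (X): max(-50, -2) = -2
n2 (O): min(13, -1, -2) = -2
n0 (X): max(-35, -2) = -2
At n0, X picks n2 (highest: -2).
At n2, O picks n2-3 (lowest: -2).
At n2-3, X picks n2-3-2 (highest: -2).
At n2-3-2, O picks n2-3-2-3 (lowest: -2).
Terminal value -2.

n0 -> n2 -> n2-3 -> n2-3-2 -> n2-3-2-3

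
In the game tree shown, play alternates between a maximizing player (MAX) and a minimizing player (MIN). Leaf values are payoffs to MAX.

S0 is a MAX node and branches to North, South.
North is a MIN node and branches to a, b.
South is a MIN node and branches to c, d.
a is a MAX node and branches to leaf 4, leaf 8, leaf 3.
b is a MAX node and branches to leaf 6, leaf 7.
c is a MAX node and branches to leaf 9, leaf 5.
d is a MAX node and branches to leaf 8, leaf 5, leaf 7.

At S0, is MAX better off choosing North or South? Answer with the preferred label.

a (MAX): max(4, 8, 3) = 8
b (MAX): max(6, 7) = 7
North (MIN): min(8, 7) = 7
c (MAX): max(9, 5) = 9
d (MAX): max(8, 5, 7) = 8
South (MIN): min(9, 8) = 8
MAX prefers the higher value; North=7, South=8. South is better since 8 > 7.

South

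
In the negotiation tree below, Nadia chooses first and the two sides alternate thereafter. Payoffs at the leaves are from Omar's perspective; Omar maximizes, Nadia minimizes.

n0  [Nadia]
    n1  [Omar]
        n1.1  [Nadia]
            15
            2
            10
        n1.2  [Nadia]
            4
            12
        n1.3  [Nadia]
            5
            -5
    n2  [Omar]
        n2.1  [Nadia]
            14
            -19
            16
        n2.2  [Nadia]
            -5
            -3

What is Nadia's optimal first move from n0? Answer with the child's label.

n1.1 (Nadia): min(15, 2, 10) = 2
n1.2 (Nadia): min(4, 12) = 4
n1.3 (Nadia): min(5, -5) = -5
n1 (Omar): max(2, 4, -5) = 4
n2.1 (Nadia): min(14, -19, 16) = -19
n2.2 (Nadia): min(-5, -3) = -5
n2 (Omar): max(-19, -5) = -5
n0 (Nadia): min(4, -5) = -5
Nadia at n0 wants the lowest of {n1=4, n2=-5}, so chooses n2.

n2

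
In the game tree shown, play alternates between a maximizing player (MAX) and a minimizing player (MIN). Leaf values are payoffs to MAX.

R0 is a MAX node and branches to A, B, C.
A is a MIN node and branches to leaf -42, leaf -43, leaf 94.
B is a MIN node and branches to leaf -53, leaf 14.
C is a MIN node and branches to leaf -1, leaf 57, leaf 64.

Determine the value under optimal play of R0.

-1

A (MIN): min(-42, -43, 94) = -43
B (MIN): min(-53, 14) = -53
C (MIN): min(-1, 57, 64) = -1
R0 (MAX): max(-43, -53, -1) = -1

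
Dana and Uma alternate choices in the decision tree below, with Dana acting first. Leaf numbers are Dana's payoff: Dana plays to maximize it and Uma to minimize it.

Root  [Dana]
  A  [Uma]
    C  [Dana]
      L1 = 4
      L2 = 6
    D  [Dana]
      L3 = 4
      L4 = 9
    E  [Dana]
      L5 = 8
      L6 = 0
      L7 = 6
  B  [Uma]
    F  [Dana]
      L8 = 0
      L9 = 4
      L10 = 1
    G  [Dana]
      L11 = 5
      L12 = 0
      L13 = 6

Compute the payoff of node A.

C (Dana): max(4, 6) = 6
D (Dana): max(4, 9) = 9
E (Dana): max(8, 0, 6) = 8
A (Uma): min(6, 9, 8) = 6

6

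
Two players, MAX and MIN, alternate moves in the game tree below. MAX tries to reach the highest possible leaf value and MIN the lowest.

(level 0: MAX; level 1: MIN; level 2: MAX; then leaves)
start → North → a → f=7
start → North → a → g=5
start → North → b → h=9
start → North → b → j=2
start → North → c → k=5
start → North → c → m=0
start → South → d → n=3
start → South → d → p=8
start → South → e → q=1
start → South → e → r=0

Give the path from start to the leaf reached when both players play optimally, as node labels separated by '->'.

a (MAX): max(7, 5) = 7
b (MAX): max(9, 2) = 9
c (MAX): max(5, 0) = 5
North (MIN): min(7, 9, 5) = 5
d (MAX): max(3, 8) = 8
e (MAX): max(1, 0) = 1
South (MIN): min(8, 1) = 1
start (MAX): max(5, 1) = 5
At start, MAX picks North (highest: 5).
At North, MIN picks c (lowest: 5).
At c, MAX picks k (highest: 5).
Terminal value 5.

start -> North -> c -> k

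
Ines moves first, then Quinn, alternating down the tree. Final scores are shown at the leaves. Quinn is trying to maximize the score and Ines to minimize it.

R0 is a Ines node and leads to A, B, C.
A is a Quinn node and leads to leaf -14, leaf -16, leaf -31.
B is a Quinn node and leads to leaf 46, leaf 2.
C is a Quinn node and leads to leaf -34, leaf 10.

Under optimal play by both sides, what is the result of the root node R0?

-14

A (Quinn): max(-14, -16, -31) = -14
B (Quinn): max(46, 2) = 46
C (Quinn): max(-34, 10) = 10
R0 (Ines): min(-14, 46, 10) = -14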